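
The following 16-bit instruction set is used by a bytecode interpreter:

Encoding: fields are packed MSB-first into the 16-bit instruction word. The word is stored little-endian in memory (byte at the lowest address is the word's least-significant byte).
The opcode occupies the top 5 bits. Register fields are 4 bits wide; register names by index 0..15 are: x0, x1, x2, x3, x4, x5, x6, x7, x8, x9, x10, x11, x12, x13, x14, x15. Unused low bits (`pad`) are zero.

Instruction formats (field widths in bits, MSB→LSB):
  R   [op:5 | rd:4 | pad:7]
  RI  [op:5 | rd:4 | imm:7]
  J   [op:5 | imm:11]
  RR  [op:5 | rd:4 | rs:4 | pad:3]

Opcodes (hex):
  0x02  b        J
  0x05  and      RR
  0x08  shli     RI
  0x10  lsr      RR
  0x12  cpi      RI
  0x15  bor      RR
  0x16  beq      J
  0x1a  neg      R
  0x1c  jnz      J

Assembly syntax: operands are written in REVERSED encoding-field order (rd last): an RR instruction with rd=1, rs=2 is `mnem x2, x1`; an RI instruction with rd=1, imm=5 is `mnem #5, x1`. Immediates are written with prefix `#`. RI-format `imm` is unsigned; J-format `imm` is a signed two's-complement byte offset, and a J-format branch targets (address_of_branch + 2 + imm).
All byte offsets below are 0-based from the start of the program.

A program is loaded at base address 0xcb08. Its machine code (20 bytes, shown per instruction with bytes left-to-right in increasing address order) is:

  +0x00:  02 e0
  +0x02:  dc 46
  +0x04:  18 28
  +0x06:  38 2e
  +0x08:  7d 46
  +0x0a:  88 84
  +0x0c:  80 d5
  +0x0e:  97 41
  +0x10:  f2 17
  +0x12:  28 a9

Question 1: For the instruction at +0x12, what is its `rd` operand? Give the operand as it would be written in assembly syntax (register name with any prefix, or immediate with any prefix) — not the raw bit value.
off 0x12: read 28 a9 as little → 0xa928
  op=0xa928>>11=0x15 ⇒ bor (RR)
  rd@[10:7]=0x2 ⇒ x2
  rs@[6:3]=0x5 ⇒ x5

x2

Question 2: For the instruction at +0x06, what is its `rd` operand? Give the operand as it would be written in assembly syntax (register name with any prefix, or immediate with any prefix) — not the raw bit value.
+0x06: 38 2e ⇒ word 0x2e38 (little)
  op=0x2e38>>11=0x5 ⇒ and (RR)
  rd@[10:7]=0xc ⇒ x12
  rs@[6:3]=0x7 ⇒ x7

x12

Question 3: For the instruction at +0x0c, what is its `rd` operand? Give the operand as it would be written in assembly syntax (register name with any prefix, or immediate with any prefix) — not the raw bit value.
x11

off 0x0c: read 80 d5 as little → 0xd580
  op=0xd580>>11=0x1a ⇒ neg (R)
  rd@[10:7]=0xb ⇒ x11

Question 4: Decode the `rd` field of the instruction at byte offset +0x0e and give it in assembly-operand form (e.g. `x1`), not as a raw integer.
[0e] 97 41 → 0x4197
  top 5b → 0x8 → shli [RI]
  rd@[10:7]=0x3 ⇒ x3
  imm@[6:0]=0x17 ⇒ #23

x3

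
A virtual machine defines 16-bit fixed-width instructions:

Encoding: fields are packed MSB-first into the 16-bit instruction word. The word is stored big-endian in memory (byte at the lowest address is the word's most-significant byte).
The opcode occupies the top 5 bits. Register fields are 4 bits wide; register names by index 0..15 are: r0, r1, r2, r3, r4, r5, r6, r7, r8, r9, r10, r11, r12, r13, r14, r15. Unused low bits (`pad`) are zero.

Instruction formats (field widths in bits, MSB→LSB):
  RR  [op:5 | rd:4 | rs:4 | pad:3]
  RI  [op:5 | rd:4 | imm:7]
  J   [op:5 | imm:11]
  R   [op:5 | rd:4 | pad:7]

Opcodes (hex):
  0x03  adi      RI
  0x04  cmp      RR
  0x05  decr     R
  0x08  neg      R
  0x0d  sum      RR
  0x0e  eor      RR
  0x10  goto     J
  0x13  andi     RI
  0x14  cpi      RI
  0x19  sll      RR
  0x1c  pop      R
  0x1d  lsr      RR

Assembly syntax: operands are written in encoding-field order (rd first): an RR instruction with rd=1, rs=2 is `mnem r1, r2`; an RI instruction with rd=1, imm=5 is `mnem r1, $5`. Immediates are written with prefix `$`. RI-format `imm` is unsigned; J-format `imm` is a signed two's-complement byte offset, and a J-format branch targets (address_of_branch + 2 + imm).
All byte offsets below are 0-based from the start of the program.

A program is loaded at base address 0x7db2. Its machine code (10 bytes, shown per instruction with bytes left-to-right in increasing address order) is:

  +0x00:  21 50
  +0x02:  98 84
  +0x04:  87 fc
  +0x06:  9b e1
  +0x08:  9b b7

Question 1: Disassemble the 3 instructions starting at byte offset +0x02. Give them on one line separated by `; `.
andi r1, $4; goto $-4; andi r7, $97

@+02  big-endian(98 84) = 0x9884
  op=0x9884>>11=0x13 ⇒ andi (RI)
  rd@[10:7]=0x1 ⇒ r1
  imm@[6:0]=0x4 ⇒ $4
@+04  big-endian(87 fc) = 0x87fc
  op=0x87fc>>11=0x10 ⇒ goto (J)
  imm@[10:0]=0x7fc (s11→-4) ⇒ $-4
@+06  big-endian(9b e1) = 0x9be1
  op=0x9be1>>11=0x13 ⇒ andi (RI)
  rd@[10:7]=0x7 ⇒ r7
  imm@[6:0]=0x61 ⇒ $97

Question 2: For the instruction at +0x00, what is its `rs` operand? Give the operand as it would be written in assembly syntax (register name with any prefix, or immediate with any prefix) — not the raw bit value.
off 0x00: read 21 50 as big → 0x2150
  top 5b → 0x4 → cmp [RR]
  rd: (w>>7)&0xf=0x2 → r2
  rs: (w>>3)&0xf=0xa → r10

r10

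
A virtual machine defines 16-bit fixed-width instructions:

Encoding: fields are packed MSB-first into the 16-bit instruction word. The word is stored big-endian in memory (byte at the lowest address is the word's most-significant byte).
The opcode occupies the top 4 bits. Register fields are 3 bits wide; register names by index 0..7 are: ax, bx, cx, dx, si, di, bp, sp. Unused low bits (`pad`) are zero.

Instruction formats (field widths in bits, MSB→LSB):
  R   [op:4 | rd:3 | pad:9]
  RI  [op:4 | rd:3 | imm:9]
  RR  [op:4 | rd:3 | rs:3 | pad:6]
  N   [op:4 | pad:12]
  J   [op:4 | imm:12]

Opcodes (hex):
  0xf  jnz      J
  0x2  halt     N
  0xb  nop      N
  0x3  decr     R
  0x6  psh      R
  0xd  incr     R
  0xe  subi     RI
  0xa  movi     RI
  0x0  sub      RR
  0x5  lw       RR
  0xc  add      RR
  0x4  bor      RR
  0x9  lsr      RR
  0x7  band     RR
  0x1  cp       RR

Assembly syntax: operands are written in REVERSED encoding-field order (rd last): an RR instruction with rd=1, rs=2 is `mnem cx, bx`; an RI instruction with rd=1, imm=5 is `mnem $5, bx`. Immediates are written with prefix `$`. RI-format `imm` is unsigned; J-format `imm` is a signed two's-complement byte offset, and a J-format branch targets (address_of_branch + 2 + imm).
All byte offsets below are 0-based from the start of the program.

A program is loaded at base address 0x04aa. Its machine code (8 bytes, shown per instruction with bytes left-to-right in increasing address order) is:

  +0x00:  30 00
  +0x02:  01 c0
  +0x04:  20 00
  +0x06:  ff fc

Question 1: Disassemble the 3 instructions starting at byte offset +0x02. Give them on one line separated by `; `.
sub sp, ax; halt; jnz $-4

[02] 01 c0 → 0x01c0
  op=0x01c0>>12=0x0 ⇒ sub (RR)
  rd: (w>>9)&0x7=0x0 → ax
  rs: (w>>6)&0x7=0x7 → sp
[04] 20 00 → 0x2000
  op=0x2000>>12=0x2 ⇒ halt (N)
[06] ff fc → 0xfffc
  op=0xfffc>>12=0xf ⇒ jnz (J)
  imm: (w>>0)&0xfff=0xffc (s12→-4) → $-4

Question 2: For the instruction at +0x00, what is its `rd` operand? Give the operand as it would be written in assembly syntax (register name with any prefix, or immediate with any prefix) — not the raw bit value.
+0x00: 30 00 ⇒ word 0x3000 (big)
  op=0x3000>>12=0x3 ⇒ decr (R)
  rd@[11:9]=0x0 ⇒ ax

ax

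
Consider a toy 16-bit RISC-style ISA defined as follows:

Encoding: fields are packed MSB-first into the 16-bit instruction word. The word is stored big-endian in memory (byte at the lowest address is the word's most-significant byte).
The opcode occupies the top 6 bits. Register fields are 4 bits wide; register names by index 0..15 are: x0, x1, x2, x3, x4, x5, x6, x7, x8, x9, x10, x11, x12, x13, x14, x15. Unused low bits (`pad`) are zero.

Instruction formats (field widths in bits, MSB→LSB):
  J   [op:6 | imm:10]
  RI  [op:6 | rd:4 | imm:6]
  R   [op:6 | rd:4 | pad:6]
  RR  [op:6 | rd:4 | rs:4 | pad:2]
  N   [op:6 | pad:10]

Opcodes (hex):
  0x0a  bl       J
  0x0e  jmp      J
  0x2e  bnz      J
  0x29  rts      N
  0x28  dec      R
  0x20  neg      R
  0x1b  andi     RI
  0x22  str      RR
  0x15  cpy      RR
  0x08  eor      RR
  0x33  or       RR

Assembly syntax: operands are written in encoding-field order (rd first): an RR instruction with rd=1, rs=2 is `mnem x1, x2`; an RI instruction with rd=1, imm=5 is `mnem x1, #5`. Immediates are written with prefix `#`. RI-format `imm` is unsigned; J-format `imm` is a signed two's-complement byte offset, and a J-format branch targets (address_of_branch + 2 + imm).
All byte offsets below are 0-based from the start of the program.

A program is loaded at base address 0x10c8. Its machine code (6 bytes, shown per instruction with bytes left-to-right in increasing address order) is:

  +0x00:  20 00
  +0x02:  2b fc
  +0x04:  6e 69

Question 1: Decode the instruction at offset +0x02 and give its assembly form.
+0x02: 2b fc ⇒ word 0x2bfc (big)
  op=0x2bfc>>10=0xa ⇒ bl (J)
  imm: (w>>0)&0x3ff=0x3fc (s10→-4) → #-4

bl #-4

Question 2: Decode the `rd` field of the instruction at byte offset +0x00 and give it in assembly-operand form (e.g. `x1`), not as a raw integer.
x0

@+00  big-endian(20 00) = 0x2000
  op=0x2000>>10=0x8 ⇒ eor (RR)
  rd@[9:6]=0x0 ⇒ x0
  rs@[5:2]=0x0 ⇒ x0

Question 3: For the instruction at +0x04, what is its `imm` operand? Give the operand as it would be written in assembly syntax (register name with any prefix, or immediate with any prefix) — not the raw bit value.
#41

[04] 6e 69 → 0x6e69
  top 6b → 0x1b → andi [RI]
  rd: (w>>6)&0xf=0x9 → x9
  imm: (w>>0)&0x3f=0x29 → #41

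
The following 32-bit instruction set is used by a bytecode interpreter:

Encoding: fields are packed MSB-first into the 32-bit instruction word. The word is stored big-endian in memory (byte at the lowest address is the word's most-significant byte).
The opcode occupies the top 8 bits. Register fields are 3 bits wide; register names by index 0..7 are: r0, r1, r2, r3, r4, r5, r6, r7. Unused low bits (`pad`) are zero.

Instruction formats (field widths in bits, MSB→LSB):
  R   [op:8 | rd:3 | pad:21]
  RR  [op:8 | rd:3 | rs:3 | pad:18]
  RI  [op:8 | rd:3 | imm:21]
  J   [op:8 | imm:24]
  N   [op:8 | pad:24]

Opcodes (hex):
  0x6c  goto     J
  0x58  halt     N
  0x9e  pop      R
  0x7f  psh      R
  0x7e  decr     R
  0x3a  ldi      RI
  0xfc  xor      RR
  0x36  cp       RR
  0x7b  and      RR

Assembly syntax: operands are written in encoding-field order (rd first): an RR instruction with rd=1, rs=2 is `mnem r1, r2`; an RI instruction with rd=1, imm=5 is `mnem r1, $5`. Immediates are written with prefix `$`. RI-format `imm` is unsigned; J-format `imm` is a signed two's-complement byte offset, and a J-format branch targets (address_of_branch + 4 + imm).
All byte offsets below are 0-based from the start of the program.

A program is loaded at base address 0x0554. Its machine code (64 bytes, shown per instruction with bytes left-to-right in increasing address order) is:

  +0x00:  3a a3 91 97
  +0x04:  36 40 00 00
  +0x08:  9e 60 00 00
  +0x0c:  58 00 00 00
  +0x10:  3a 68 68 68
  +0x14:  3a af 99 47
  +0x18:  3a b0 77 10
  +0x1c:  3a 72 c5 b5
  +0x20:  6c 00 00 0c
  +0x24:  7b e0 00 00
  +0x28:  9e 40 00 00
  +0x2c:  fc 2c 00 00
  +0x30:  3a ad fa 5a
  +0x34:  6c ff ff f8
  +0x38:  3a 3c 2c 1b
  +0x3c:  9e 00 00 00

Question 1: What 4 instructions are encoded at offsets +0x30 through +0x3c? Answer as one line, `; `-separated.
ldi r5, $916058; goto $-8; ldi r1, $1846299; pop r0

@+30  big-endian(3a ad fa 5a) = 0x3aadfa5a
  op=0x3aadfa5a>>24=0x3a ⇒ ldi (RI)
  rd@[23:21]=0x5 ⇒ r5
  imm@[20:0]=0xdfa5a ⇒ $916058
@+34  big-endian(6c ff ff f8) = 0x6cfffff8
  op=0x6cfffff8>>24=0x6c ⇒ goto (J)
  imm@[23:0]=0xfffff8 (s24→-8) ⇒ $-8
@+38  big-endian(3a 3c 2c 1b) = 0x3a3c2c1b
  op=0x3a3c2c1b>>24=0x3a ⇒ ldi (RI)
  rd@[23:21]=0x1 ⇒ r1
  imm@[20:0]=0x1c2c1b ⇒ $1846299
@+3c  big-endian(9e 00 00 00) = 0x9e000000
  op=0x9e000000>>24=0x9e ⇒ pop (R)
  rd@[23:21]=0x0 ⇒ r0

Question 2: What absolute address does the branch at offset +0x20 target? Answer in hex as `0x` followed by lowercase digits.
+0x20: 6c 00 00 0c ⇒ word 0x6c00000c (big)
  opcode bits[31:24]=0x6c: goto/J
  [23:0] imm=12 = $12
  target = base 0x0554 + off 0x20 + 4 + imm 12 = 0x0584

0x0584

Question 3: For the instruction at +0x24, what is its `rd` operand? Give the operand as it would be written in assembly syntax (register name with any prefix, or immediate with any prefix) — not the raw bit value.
r7

+0x24: 7b e0 00 00 ⇒ word 0x7be00000 (big)
  opcode bits[31:24]=0x7b: and/RR
  rd: (w>>21)&0x7=0x7 → r7
  rs: (w>>18)&0x7=0x0 → r0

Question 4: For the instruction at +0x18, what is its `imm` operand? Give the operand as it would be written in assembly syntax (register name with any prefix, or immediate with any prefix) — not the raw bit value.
$1079056

[18] 3a b0 77 10 → 0x3ab07710
  top 8b → 0x3a → ldi [RI]
  rd: (w>>21)&0x7=0x5 → r5
  imm: (w>>0)&0x1fffff=0x107710 → $1079056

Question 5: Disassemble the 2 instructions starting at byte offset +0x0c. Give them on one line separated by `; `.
[0c] 58 00 00 00 → 0x58000000
  top 8b → 0x58 → halt [N]
[10] 3a 68 68 68 → 0x3a686868
  top 8b → 0x3a → ldi [RI]
  [23:21] rd=3 = r3
  [20:0] imm=551016 = $551016

halt; ldi r3, $551016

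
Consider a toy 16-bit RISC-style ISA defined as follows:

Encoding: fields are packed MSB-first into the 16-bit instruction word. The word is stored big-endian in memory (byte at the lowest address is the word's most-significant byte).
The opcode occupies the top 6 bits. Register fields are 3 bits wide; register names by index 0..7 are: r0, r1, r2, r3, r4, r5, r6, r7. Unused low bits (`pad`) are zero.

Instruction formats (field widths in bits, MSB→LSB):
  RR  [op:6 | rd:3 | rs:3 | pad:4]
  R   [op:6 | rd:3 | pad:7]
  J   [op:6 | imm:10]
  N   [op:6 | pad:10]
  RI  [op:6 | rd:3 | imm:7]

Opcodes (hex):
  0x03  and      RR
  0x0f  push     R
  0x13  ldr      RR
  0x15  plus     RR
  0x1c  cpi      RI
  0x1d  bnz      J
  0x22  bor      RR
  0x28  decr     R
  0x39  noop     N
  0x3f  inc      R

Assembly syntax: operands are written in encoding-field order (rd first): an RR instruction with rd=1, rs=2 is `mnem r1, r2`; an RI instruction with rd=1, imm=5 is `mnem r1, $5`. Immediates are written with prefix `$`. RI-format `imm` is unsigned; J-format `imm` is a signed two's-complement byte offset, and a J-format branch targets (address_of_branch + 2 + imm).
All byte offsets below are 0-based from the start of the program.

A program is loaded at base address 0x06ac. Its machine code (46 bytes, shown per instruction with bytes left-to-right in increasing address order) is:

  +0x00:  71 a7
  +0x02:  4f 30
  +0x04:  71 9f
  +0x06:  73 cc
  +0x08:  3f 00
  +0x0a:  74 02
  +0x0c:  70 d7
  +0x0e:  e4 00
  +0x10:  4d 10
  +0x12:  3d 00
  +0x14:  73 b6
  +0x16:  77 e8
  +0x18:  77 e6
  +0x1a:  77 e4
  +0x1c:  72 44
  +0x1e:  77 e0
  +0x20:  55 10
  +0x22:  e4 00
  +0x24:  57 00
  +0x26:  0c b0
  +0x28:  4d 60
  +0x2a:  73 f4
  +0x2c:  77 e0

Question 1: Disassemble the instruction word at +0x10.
ldr r2, r1

@+10  big-endian(4d 10) = 0x4d10
  op=0x4d10>>10=0x13 ⇒ ldr (RR)
  rd: (w>>7)&0x7=0x2 → r2
  rs: (w>>4)&0x7=0x1 → r1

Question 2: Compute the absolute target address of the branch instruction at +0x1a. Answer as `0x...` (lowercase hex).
+0x1a: 77 e4 ⇒ word 0x77e4 (big)
  op=0x77e4>>10=0x1d ⇒ bnz (J)
  imm@[9:0]=0x3e4 (s10→-28) ⇒ $-28
  target = base 0x06ac + off 0x1a + 2 + imm -28 = 0x06ac

0x06ac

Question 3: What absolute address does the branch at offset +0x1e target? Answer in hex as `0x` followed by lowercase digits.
[1e] 77 e0 → 0x77e0
  top 6b → 0x1d → bnz [J]
  imm@[9:0]=0x3e0 (s10→-32) ⇒ $-32
  target = base 0x06ac + off 0x1e + 2 + imm -32 = 0x06ac

0x06ac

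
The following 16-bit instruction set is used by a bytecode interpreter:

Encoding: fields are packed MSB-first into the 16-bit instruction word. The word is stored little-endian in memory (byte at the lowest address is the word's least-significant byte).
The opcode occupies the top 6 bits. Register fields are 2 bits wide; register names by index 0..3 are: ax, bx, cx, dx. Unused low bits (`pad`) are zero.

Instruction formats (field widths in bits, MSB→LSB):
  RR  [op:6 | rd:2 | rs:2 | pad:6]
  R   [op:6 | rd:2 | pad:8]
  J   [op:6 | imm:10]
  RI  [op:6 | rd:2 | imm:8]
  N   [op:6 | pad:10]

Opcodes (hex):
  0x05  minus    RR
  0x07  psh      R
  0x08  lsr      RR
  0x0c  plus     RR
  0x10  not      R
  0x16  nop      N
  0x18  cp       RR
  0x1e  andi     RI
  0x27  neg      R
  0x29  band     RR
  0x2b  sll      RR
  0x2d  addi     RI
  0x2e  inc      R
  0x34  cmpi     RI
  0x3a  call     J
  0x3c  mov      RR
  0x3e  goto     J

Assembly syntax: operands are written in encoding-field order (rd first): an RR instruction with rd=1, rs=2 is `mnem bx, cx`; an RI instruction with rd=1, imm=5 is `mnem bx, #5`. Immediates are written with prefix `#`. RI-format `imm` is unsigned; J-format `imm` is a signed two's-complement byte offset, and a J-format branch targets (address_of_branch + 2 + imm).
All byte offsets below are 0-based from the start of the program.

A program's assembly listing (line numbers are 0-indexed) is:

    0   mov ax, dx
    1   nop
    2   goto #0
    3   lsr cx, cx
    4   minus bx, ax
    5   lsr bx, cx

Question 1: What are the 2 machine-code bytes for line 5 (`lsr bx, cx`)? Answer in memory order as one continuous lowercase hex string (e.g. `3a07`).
L5: lsr op=0x8:6|rd=1:2|rs=2:2|pad=0:6 ⇒ 0x2180 ⇒ little 80 21

8021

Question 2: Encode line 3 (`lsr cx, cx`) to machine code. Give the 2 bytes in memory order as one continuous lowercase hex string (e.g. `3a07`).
8022

L3: lsr op=0x8:6|rd=2:2|rs=2:2|pad=0:6 ⇒ 0x2280 ⇒ little 80 22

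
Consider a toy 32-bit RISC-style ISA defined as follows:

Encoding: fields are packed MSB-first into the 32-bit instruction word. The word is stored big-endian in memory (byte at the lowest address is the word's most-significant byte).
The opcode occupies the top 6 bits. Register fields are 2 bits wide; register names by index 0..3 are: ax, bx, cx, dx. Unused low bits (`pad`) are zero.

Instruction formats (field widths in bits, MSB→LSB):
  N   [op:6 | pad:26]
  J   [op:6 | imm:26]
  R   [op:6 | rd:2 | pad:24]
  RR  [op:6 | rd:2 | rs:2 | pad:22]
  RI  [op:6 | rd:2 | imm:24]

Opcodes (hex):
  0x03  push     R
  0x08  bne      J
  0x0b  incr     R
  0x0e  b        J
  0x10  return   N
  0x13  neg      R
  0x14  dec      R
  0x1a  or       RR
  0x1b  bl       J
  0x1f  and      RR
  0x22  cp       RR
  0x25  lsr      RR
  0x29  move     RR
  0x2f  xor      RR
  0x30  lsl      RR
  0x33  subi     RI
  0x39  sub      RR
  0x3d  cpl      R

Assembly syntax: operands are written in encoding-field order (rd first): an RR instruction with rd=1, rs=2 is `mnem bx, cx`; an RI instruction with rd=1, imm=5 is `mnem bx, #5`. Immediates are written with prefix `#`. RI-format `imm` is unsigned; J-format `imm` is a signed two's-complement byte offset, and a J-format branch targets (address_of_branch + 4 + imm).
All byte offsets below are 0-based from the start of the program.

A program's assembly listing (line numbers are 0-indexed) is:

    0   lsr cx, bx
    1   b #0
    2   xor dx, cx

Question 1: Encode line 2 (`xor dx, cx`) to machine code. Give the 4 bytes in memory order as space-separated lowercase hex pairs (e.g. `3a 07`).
L2: xor op=0x2f:6|rd=3:2|rs=2:2|pad=0:22 ⇒ 0xbf800000 ⇒ big bf 80 00 00

bf 80 00 00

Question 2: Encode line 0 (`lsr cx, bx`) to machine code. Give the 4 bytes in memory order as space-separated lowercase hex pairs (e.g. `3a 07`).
96 40 00 00

0. lsr fields op=0x25:6|rd=2:2|rs=1:2|pad=0:22 → word 96400000h → 96 40 00 00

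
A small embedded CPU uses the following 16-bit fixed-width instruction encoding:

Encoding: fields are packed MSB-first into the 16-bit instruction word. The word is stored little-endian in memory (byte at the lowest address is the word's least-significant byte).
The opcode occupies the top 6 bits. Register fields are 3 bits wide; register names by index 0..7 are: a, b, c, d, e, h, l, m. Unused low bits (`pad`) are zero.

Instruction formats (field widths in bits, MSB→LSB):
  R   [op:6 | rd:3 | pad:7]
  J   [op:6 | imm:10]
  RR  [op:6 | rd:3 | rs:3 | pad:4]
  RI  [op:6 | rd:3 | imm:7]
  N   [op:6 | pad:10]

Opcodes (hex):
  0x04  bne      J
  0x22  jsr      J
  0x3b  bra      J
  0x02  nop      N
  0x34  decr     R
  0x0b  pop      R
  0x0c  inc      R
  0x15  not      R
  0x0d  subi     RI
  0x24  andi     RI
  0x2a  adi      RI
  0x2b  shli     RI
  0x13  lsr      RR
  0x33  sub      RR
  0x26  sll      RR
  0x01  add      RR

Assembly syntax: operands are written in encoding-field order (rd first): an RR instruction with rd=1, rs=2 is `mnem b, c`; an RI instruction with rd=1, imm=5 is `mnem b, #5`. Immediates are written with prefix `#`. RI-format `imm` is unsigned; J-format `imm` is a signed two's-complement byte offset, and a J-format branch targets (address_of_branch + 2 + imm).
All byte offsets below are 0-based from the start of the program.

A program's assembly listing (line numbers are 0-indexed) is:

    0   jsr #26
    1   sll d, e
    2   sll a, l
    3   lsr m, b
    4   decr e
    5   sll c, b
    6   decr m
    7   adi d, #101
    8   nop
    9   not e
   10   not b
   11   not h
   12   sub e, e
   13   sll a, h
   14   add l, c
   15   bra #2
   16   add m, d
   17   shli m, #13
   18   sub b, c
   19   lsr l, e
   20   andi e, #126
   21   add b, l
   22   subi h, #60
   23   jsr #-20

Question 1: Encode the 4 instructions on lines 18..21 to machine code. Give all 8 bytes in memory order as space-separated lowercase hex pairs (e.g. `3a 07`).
a0 cc 40 4f 7e 92 e0 04

18. sub fields op=0x33:6|rd=1:3|rs=2:3|pad=0:4 → word cca0h → a0 cc
19. lsr fields op=0x13:6|rd=6:3|rs=4:3|pad=0:4 → word 4f40h → 40 4f
20. andi fields op=0x24:6|rd=4:3|imm=126:7 → word 927eh → 7e 92
21. add fields op=0x1:6|rd=1:3|rs=6:3|pad=0:4 → word 04e0h → e0 04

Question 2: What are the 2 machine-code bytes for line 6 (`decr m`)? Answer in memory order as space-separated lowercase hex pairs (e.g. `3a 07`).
line 6 (decr): pack op=0x34:6|rd=7:3|pad=0:7 = 0xd380; little→ 80 d3

80 d3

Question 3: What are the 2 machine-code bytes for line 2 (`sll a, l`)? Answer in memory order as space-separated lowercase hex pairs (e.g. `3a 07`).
line 2 (sll): pack op=0x26:6|rd=0:3|rs=6:3|pad=0:4 = 0x9860; little→ 60 98

60 98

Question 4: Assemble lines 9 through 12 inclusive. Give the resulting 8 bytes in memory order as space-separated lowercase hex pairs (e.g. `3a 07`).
00 56 80 54 80 56 40 ce

9. not fields op=0x15:6|rd=4:3|pad=0:7 → word 5600h → 00 56
10. not fields op=0x15:6|rd=1:3|pad=0:7 → word 5480h → 80 54
11. not fields op=0x15:6|rd=5:3|pad=0:7 → word 5680h → 80 56
12. sub fields op=0x33:6|rd=4:3|rs=4:3|pad=0:4 → word ce40h → 40 ce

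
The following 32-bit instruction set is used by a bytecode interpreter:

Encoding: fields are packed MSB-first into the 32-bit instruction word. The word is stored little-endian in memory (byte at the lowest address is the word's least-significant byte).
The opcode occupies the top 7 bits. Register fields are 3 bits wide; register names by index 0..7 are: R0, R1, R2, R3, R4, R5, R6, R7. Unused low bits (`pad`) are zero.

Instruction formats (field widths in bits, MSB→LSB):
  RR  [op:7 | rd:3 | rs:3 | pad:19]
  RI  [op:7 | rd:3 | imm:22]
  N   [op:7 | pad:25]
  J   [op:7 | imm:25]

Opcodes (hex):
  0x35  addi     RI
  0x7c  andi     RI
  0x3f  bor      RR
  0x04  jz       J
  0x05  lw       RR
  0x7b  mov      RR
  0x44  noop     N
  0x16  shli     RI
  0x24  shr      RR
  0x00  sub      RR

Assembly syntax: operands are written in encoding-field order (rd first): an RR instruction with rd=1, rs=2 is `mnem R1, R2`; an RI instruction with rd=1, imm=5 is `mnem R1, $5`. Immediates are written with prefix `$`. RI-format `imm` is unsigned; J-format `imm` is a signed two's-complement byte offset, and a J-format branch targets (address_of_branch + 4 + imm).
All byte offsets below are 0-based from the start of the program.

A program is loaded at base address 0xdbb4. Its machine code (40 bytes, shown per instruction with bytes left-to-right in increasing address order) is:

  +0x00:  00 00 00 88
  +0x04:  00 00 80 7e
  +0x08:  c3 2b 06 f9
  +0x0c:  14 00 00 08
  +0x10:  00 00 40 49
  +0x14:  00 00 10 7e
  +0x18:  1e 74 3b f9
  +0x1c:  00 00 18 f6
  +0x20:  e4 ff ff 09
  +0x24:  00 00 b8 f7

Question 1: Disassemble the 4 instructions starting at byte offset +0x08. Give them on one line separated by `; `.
@+08  little-endian(c3 2b 06 f9) = 0xf9062bc3
  op=0xf9062bc3>>25=0x7c ⇒ andi (RI)
  rd@[24:22]=0x4 ⇒ R4
  imm@[21:0]=0x62bc3 ⇒ $404419
@+0c  little-endian(14 00 00 08) = 0x08000014
  op=0x08000014>>25=0x4 ⇒ jz (J)
  imm@[24:0]=0x14 ⇒ $20
@+10  little-endian(00 00 40 49) = 0x49400000
  op=0x49400000>>25=0x24 ⇒ shr (RR)
  rd@[24:22]=0x5 ⇒ R5
  rs@[21:19]=0x0 ⇒ R0
@+14  little-endian(00 00 10 7e) = 0x7e100000
  op=0x7e100000>>25=0x3f ⇒ bor (RR)
  rd@[24:22]=0x0 ⇒ R0
  rs@[21:19]=0x2 ⇒ R2

andi R4, $404419; jz $20; shr R5, R0; bor R0, R2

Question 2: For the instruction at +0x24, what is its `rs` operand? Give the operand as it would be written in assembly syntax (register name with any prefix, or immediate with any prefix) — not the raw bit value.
+0x24: 00 00 b8 f7 ⇒ word 0xf7b80000 (little)
  top 7b → 0x7b → mov [RR]
  rd: (w>>22)&0x7=0x6 → R6
  rs: (w>>19)&0x7=0x7 → R7

R7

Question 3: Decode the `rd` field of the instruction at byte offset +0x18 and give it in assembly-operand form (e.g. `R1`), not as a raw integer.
off 0x18: read 1e 74 3b f9 as little → 0xf93b741e
  opcode bits[31:25]=0x7c: andi/RI
  rd@[24:22]=0x4 ⇒ R4
  imm@[21:0]=0x3b741e ⇒ $3896350

R4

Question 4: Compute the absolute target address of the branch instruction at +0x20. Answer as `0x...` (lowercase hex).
+0x20: e4 ff ff 09 ⇒ word 0x09ffffe4 (little)
  top 7b → 0x4 → jz [J]
  imm: (w>>0)&0x1ffffff=0x1ffffe4 (s25→-28) → $-28
  target = base 0xdbb4 + off 0x20 + 4 + imm -28 = 0xdbbc

0xdbbc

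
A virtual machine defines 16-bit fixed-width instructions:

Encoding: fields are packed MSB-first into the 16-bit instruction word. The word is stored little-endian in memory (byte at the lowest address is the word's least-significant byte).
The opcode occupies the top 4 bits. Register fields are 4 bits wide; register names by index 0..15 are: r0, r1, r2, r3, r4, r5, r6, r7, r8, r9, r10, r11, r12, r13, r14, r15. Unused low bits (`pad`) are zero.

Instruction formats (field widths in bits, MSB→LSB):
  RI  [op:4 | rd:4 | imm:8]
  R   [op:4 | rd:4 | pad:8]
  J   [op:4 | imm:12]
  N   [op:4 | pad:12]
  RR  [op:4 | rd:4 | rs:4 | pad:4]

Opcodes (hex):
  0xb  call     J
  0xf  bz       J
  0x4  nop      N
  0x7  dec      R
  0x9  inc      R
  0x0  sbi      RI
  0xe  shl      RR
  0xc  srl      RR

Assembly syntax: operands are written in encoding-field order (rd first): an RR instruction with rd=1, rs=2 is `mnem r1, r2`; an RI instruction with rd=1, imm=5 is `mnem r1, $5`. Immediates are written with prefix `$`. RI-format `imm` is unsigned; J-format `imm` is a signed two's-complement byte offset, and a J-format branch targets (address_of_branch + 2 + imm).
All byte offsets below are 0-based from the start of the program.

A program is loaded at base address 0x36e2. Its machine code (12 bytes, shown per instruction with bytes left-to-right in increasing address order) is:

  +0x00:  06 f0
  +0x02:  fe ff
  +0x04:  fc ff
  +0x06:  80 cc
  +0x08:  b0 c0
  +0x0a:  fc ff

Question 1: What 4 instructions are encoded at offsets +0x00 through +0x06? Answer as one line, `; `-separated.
[00] 06 f0 → 0xf006
  opcode bits[15:12]=0xf: bz/J
  imm@[11:0]=0x6 ⇒ $6
[02] fe ff → 0xfffe
  opcode bits[15:12]=0xf: bz/J
  imm@[11:0]=0xffe (s12→-2) ⇒ $-2
[04] fc ff → 0xfffc
  opcode bits[15:12]=0xf: bz/J
  imm@[11:0]=0xffc (s12→-4) ⇒ $-4
[06] 80 cc → 0xcc80
  opcode bits[15:12]=0xc: srl/RR
  rd@[11:8]=0xc ⇒ r12
  rs@[7:4]=0x8 ⇒ r8

bz $6; bz $-2; bz $-4; srl r12, r8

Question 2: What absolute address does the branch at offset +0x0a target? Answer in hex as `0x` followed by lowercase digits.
0x36ea

off 0x0a: read fc ff as little → 0xfffc
  op=0xfffc>>12=0xf ⇒ bz (J)
  imm@[11:0]=0xffc (s12→-4) ⇒ $-4
  target = base 0x36e2 + off 0x0a + 2 + imm -4 = 0x36ea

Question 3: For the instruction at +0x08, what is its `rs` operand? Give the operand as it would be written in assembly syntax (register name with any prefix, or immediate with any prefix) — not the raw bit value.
r11

[08] b0 c0 → 0xc0b0
  op=0xc0b0>>12=0xc ⇒ srl (RR)
  rd: (w>>8)&0xf=0x0 → r0
  rs: (w>>4)&0xf=0xb → r11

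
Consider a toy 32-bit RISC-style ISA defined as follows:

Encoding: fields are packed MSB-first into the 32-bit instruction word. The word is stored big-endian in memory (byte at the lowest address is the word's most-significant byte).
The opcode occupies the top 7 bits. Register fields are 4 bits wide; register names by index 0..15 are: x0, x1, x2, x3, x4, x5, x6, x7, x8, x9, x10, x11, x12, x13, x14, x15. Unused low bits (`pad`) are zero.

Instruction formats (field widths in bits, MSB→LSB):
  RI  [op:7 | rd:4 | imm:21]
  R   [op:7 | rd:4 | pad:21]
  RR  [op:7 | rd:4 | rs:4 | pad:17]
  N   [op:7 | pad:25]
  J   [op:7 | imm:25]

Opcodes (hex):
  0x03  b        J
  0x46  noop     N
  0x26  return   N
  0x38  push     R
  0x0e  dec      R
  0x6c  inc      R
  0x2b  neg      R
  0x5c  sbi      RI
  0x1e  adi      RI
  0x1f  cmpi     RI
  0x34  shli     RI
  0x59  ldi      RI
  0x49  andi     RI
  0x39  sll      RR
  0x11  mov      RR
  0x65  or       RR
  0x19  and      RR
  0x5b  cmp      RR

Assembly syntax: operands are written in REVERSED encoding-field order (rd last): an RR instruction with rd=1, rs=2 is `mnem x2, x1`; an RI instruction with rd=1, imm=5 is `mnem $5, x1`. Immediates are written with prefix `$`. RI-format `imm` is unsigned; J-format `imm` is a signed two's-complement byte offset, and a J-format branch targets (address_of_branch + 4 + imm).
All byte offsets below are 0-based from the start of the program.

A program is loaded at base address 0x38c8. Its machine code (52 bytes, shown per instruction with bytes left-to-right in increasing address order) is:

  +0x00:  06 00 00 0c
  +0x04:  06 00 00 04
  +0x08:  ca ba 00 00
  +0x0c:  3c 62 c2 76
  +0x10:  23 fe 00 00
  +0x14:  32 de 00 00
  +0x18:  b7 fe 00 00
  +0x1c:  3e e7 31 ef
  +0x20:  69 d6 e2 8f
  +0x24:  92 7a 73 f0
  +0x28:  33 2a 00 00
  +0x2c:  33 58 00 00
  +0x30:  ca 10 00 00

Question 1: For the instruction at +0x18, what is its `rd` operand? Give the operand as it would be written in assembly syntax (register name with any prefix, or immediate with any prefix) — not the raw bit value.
x15

@+18  big-endian(b7 fe 00 00) = 0xb7fe0000
  opcode bits[31:25]=0x5b: cmp/RR
  [24:21] rd=15 = x15
  [20:17] rs=15 = x15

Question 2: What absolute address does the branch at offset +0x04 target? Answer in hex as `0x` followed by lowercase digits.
0x38d4

[04] 06 00 00 04 → 0x06000004
  opcode bits[31:25]=0x3: b/J
  imm: (w>>0)&0x1ffffff=0x4 → $4
  target = base 0x38c8 + off 0x04 + 4 + imm 4 = 0x38d4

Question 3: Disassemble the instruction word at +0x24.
andi $1733616, x3

@+24  big-endian(92 7a 73 f0) = 0x927a73f0
  op=0x927a73f0>>25=0x49 ⇒ andi (RI)
  [24:21] rd=3 = x3
  [20:0] imm=1733616 = $1733616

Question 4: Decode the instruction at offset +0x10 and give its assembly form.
[10] 23 fe 00 00 → 0x23fe0000
  op=0x23fe0000>>25=0x11 ⇒ mov (RR)
  [24:21] rd=15 = x15
  [20:17] rs=15 = x15

mov x15, x15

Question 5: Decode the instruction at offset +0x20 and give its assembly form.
[20] 69 d6 e2 8f → 0x69d6e28f
  top 7b → 0x34 → shli [RI]
  [24:21] rd=14 = x14
  [20:0] imm=1499791 = $1499791

shli $1499791, x14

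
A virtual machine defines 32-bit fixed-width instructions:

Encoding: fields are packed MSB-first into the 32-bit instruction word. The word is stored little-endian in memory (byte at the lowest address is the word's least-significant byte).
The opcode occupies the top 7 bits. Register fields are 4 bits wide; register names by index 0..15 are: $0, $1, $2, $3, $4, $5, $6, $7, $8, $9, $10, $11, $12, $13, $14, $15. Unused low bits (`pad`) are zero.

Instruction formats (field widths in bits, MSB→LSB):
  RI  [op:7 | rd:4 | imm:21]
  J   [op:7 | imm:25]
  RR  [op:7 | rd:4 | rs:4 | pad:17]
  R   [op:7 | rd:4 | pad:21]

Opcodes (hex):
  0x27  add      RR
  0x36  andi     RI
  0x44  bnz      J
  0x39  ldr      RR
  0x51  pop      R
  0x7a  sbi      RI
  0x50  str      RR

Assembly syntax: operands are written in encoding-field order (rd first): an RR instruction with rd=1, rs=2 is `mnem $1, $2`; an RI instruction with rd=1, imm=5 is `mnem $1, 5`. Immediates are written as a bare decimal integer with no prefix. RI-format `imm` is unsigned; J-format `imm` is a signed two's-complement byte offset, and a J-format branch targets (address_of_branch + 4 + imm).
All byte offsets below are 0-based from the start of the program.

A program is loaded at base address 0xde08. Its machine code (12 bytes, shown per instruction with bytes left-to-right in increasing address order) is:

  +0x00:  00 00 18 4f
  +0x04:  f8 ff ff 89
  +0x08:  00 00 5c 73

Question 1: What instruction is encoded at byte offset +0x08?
off 0x08: read 00 00 5c 73 as little → 0x735c0000
  top 7b → 0x39 → ldr [RR]
  rd@[24:21]=0xa ⇒ $10
  rs@[20:17]=0xe ⇒ $14

ldr $10, $14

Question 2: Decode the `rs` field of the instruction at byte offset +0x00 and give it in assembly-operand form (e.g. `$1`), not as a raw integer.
$12

off 0x00: read 00 00 18 4f as little → 0x4f180000
  top 7b → 0x27 → add [RR]
  rd: (w>>21)&0xf=0x8 → $8
  rs: (w>>17)&0xf=0xc → $12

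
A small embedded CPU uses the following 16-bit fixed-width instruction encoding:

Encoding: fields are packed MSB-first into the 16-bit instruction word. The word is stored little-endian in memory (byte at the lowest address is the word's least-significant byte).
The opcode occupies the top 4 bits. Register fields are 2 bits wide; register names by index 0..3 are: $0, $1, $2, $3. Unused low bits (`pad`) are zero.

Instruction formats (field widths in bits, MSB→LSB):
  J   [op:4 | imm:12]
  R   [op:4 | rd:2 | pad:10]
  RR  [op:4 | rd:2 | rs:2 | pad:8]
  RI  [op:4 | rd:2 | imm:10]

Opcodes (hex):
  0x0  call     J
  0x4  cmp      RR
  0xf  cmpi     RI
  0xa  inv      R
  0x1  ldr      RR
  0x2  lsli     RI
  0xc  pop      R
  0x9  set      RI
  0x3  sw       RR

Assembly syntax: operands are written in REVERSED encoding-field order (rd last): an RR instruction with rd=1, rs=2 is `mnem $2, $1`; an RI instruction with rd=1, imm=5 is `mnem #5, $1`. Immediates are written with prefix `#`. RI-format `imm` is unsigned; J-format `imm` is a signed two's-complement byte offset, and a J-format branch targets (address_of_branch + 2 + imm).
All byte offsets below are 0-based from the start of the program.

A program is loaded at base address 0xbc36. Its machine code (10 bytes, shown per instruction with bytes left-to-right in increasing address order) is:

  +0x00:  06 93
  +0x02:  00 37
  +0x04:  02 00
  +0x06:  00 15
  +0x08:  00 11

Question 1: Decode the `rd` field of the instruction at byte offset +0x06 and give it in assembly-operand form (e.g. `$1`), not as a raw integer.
off 0x06: read 00 15 as little → 0x1500
  op=0x1500>>12=0x1 ⇒ ldr (RR)
  [11:10] rd=1 = $1
  [9:8] rs=1 = $1

$1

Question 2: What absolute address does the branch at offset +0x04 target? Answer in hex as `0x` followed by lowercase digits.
@+04  little-endian(02 00) = 0x0002
  opcode bits[15:12]=0x0: call/J
  imm@[11:0]=0x2 ⇒ #2
  target = base 0xbc36 + off 0x04 + 2 + imm 2 = 0xbc3e

0xbc3e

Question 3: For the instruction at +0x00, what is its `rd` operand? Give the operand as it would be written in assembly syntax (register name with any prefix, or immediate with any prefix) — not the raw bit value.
$0

@+00  little-endian(06 93) = 0x9306
  op=0x9306>>12=0x9 ⇒ set (RI)
  rd@[11:10]=0x0 ⇒ $0
  imm@[9:0]=0x306 ⇒ #774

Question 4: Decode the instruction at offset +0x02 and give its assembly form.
+0x02: 00 37 ⇒ word 0x3700 (little)
  op=0x3700>>12=0x3 ⇒ sw (RR)
  rd@[11:10]=0x1 ⇒ $1
  rs@[9:8]=0x3 ⇒ $3

sw $3, $1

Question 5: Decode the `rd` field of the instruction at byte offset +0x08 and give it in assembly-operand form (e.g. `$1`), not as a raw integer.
$0

@+08  little-endian(00 11) = 0x1100
  op=0x1100>>12=0x1 ⇒ ldr (RR)
  rd: (w>>10)&0x3=0x0 → $0
  rs: (w>>8)&0x3=0x1 → $1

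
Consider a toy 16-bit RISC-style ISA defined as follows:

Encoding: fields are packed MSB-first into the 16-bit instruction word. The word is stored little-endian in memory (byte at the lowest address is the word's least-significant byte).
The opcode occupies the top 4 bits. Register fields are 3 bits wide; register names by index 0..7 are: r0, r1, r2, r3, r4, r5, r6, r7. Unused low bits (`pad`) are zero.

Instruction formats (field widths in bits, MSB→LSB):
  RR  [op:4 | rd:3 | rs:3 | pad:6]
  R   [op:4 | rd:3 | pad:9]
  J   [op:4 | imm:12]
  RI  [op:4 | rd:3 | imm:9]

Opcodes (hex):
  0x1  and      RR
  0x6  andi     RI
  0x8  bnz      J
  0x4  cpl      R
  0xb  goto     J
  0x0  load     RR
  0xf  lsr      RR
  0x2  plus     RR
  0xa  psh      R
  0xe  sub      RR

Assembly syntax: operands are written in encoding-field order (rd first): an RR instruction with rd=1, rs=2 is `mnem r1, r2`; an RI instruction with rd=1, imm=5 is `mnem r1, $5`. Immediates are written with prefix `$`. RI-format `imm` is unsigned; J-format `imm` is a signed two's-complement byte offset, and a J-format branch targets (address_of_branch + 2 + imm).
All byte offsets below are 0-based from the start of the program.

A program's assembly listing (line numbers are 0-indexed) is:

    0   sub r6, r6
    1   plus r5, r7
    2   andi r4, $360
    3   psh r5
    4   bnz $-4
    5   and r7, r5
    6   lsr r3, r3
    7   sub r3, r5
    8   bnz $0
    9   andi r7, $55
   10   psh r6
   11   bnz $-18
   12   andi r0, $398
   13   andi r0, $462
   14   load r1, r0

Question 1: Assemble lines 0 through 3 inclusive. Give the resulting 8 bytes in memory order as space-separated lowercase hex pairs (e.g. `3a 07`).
line 0 (sub): pack op=0xe:4|rd=6:3|rs=6:3|pad=0:6 = 0xed80; little→ 80 ed
line 1 (plus): pack op=0x2:4|rd=5:3|rs=7:3|pad=0:6 = 0x2bc0; little→ c0 2b
line 2 (andi): pack op=0x6:4|rd=4:3|imm=360:9 = 0x6968; little→ 68 69
line 3 (psh): pack op=0xa:4|rd=5:3|pad=0:9 = 0xaa00; little→ 00 aa

80 ed c0 2b 68 69 00 aa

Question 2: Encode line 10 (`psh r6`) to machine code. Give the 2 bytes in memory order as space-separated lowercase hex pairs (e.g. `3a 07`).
line 10 (psh): pack op=0xa:4|rd=6:3|pad=0:9 = 0xac00; little→ 00 ac

00 ac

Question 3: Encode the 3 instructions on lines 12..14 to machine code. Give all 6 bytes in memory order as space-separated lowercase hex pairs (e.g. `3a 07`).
8e 61 ce 61 00 02

L12: andi op=0x6:4|rd=0:3|imm=398:9 ⇒ 0x618e ⇒ little 8e 61
L13: andi op=0x6:4|rd=0:3|imm=462:9 ⇒ 0x61ce ⇒ little ce 61
L14: load op=0x0:4|rd=1:3|rs=0:3|pad=0:6 ⇒ 0x0200 ⇒ little 00 02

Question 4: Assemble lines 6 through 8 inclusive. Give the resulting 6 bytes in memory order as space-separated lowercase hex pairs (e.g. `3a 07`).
line 6 (lsr): pack op=0xf:4|rd=3:3|rs=3:3|pad=0:6 = 0xf6c0; little→ c0 f6
line 7 (sub): pack op=0xe:4|rd=3:3|rs=5:3|pad=0:6 = 0xe740; little→ 40 e7
line 8 (bnz): pack op=0x8:4|imm=0:12 = 0x8000; little→ 00 80

c0 f6 40 e7 00 80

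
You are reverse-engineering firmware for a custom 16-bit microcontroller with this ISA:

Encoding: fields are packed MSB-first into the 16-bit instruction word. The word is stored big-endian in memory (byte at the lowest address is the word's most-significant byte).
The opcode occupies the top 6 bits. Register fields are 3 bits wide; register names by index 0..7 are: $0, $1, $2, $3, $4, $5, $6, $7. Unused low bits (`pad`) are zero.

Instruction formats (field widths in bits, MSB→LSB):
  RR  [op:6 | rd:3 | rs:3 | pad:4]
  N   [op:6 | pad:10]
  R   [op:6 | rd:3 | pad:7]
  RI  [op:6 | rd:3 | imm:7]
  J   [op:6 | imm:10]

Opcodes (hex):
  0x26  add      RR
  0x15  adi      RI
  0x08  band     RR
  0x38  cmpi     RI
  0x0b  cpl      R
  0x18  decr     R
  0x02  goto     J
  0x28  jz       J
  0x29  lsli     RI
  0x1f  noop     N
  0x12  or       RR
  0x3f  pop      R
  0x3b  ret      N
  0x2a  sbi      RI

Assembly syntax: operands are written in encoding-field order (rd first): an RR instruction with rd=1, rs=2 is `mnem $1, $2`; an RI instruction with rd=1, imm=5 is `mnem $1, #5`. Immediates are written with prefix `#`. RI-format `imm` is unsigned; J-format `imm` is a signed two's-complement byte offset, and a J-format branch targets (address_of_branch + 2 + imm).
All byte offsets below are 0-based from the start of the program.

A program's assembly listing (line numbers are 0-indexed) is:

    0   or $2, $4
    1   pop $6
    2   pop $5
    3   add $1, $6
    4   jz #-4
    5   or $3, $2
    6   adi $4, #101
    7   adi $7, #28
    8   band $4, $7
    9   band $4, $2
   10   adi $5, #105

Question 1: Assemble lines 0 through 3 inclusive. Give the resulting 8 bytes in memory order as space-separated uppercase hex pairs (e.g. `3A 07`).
49 40 FF 00 FE 80 98 E0

L0: or op=0x12:6|rd=2:3|rs=4:3|pad=0:4 ⇒ 0x4940 ⇒ big 49 40
L1: pop op=0x3f:6|rd=6:3|pad=0:7 ⇒ 0xff00 ⇒ big ff 00
L2: pop op=0x3f:6|rd=5:3|pad=0:7 ⇒ 0xfe80 ⇒ big fe 80
L3: add op=0x26:6|rd=1:3|rs=6:3|pad=0:4 ⇒ 0x98e0 ⇒ big 98 e0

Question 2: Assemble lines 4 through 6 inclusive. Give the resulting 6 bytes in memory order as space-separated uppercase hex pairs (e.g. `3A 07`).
line 4 (jz): pack op=0x28:6|imm=-4:10 = 0xa3fc; big→ a3 fc
line 5 (or): pack op=0x12:6|rd=3:3|rs=2:3|pad=0:4 = 0x49a0; big→ 49 a0
line 6 (adi): pack op=0x15:6|rd=4:3|imm=101:7 = 0x5665; big→ 56 65

A3 FC 49 A0 56 65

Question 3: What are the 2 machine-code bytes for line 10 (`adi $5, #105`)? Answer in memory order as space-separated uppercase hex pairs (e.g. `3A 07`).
line 10 (adi): pack op=0x15:6|rd=5:3|imm=105:7 = 0x56e9; big→ 56 e9

56 E9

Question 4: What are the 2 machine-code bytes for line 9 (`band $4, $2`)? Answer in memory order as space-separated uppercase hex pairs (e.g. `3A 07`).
22 20

line 9 (band): pack op=0x8:6|rd=4:3|rs=2:3|pad=0:4 = 0x2220; big→ 22 20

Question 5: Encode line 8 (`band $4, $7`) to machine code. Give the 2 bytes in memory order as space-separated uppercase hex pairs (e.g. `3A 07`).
22 70

8. band fields op=0x8:6|rd=4:3|rs=7:3|pad=0:4 → word 2270h → 22 70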